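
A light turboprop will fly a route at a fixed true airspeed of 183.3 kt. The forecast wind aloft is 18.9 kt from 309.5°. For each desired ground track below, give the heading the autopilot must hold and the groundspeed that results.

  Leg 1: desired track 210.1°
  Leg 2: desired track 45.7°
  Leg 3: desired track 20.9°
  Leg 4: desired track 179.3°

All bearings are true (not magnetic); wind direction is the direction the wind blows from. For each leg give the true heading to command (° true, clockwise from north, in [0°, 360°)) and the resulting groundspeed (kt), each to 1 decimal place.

Leg 1: heading=215.9°, groundspeed=185.4 kt
Leg 2: heading=39.8°, groundspeed=184.4 kt
Leg 3: heading=15.3°, groundspeed=176.4 kt
Leg 4: heading=183.8°, groundspeed=194.9 kt

Leg 1: desired track 210.1°; wind correction +5.8° → command heading 215.9°, groundspeed 185.4 kt
Leg 2: desired track 45.7°; wind correction -5.9° → command heading 39.8°, groundspeed 184.4 kt
Leg 3: desired track 20.9°; wind correction -5.6° → command heading 15.3°, groundspeed 176.4 kt
Leg 4: desired track 179.3°; wind correction +4.5° → command heading 183.8°, groundspeed 194.9 kt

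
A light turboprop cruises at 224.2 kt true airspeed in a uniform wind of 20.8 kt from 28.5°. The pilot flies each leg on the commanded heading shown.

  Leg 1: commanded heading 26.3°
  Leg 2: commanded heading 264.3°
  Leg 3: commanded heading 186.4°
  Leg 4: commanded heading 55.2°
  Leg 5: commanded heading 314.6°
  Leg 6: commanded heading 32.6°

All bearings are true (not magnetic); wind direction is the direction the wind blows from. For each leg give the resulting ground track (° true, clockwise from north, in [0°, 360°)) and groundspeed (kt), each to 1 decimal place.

Leg 1: track=26.1°, groundspeed=203.4 kt
Leg 2: track=260.1°, groundspeed=236.5 kt
Leg 3: track=188.2°, groundspeed=243.6 kt
Leg 4: track=57.8°, groundspeed=205.8 kt
Leg 5: track=309.4°, groundspeed=219.3 kt
Leg 6: track=33.0°, groundspeed=203.5 kt

Leg 1: heading 26.3°; drift -0.2° → track 26.1°, groundspeed 203.4 kt
Leg 2: heading 264.3°; drift -4.2° → track 260.1°, groundspeed 236.5 kt
Leg 3: heading 186.4°; drift +1.8° → track 188.2°, groundspeed 243.6 kt
Leg 4: heading 55.2°; drift +2.6° → track 57.8°, groundspeed 205.8 kt
Leg 5: heading 314.6°; drift -5.2° → track 309.4°, groundspeed 219.3 kt
Leg 6: heading 32.6°; drift +0.4° → track 33.0°, groundspeed 203.5 kt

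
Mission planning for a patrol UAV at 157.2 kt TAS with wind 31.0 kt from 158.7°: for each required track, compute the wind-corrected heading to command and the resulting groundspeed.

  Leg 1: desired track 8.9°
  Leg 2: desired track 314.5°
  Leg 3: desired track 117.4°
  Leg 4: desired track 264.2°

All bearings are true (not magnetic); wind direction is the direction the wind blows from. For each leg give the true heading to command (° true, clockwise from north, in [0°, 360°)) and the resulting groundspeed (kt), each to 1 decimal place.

Leg 1: heading=14.6°, groundspeed=183.2 kt
Leg 2: heading=309.9°, groundspeed=185.0 kt
Leg 3: heading=124.9°, groundspeed=132.6 kt
Leg 4: heading=253.2°, groundspeed=162.6 kt

Leg 1: desired track 8.9°; wind correction +5.7° → command heading 14.6°, groundspeed 183.2 kt
Leg 2: desired track 314.5°; wind correction -4.6° → command heading 309.9°, groundspeed 185.0 kt
Leg 3: desired track 117.4°; wind correction +7.5° → command heading 124.9°, groundspeed 132.6 kt
Leg 4: desired track 264.2°; wind correction -11.0° → command heading 253.2°, groundspeed 162.6 kt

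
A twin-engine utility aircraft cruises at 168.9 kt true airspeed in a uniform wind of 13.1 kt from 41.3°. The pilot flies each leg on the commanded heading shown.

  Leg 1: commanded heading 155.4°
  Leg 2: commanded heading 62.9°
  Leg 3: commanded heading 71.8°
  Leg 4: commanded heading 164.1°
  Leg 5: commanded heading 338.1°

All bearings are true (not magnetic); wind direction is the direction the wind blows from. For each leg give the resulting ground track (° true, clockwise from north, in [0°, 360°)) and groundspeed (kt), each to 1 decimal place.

Leg 1: heading 155.4°; drift +3.9° → track 159.3°, groundspeed 174.7 kt
Leg 2: heading 62.9°; drift +1.8° → track 64.7°, groundspeed 156.8 kt
Leg 3: heading 71.8°; drift +2.4° → track 74.2°, groundspeed 157.8 kt
Leg 4: heading 164.1°; drift +3.6° → track 167.7°, groundspeed 176.3 kt
Leg 5: heading 338.1°; drift -4.1° → track 334.0°, groundspeed 163.4 kt

Leg 1: track=159.3°, groundspeed=174.7 kt
Leg 2: track=64.7°, groundspeed=156.8 kt
Leg 3: track=74.2°, groundspeed=157.8 kt
Leg 4: track=167.7°, groundspeed=176.3 kt
Leg 5: track=334.0°, groundspeed=163.4 kt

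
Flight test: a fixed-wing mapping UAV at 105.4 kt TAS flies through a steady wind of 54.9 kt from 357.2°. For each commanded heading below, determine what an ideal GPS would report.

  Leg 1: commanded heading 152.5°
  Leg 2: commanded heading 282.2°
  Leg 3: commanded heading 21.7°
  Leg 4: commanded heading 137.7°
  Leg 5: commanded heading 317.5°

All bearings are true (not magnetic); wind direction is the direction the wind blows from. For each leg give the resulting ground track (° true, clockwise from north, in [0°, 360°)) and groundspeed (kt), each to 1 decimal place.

Leg 1: heading 152.5°; drift +8.4° → track 160.9°, groundspeed 157.0 kt
Leg 2: heading 282.2°; drift -30.2° → track 252.0°, groundspeed 105.5 kt
Leg 3: heading 21.7°; drift +22.3° → track 44.0°, groundspeed 59.9 kt
Leg 4: heading 137.7°; drift +13.3° → track 151.0°, groundspeed 151.8 kt
Leg 5: heading 317.5°; drift -29.0° → track 288.5°, groundspeed 72.2 kt

Leg 1: track=160.9°, groundspeed=157.0 kt
Leg 2: track=252.0°, groundspeed=105.5 kt
Leg 3: track=44.0°, groundspeed=59.9 kt
Leg 4: track=151.0°, groundspeed=151.8 kt
Leg 5: track=288.5°, groundspeed=72.2 kt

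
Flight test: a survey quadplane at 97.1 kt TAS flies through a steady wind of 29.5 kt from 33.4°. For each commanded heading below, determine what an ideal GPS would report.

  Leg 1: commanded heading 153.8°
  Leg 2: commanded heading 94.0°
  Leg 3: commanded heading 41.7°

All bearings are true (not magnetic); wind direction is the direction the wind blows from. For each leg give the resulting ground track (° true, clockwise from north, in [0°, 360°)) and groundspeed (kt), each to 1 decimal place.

Leg 1: heading 153.8°; drift +12.8° → track 166.6°, groundspeed 114.9 kt
Leg 2: heading 94.0°; drift +17.3° → track 111.3°, groundspeed 86.5 kt
Leg 3: heading 41.7°; drift +3.6° → track 45.3°, groundspeed 68.0 kt

Leg 1: track=166.6°, groundspeed=114.9 kt
Leg 2: track=111.3°, groundspeed=86.5 kt
Leg 3: track=45.3°, groundspeed=68.0 kt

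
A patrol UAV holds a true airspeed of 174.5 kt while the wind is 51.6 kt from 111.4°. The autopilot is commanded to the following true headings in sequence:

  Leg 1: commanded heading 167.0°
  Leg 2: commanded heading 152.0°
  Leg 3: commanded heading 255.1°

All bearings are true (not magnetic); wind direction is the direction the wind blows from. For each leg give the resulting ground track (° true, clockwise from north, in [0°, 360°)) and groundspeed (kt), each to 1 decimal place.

Leg 1: heading 167.0°; drift +16.3° → track 183.3°, groundspeed 151.5 kt
Leg 2: heading 152.0°; drift +13.9° → track 165.9°, groundspeed 139.4 kt
Leg 3: heading 255.1°; drift +8.0° → track 263.1°, groundspeed 218.2 kt

Leg 1: track=183.3°, groundspeed=151.5 kt
Leg 2: track=165.9°, groundspeed=139.4 kt
Leg 3: track=263.1°, groundspeed=218.2 kt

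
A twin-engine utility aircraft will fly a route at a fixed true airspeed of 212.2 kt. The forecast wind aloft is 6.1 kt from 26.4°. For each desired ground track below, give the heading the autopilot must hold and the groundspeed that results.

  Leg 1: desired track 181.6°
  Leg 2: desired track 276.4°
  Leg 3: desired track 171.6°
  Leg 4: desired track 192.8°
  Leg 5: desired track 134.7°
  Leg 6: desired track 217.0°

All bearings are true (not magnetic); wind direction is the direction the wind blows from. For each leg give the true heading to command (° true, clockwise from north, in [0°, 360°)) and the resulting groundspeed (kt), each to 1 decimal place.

Leg 1: desired track 181.6°; wind correction -0.7° → command heading 180.9°, groundspeed 217.7 kt
Leg 2: desired track 276.4°; wind correction +1.5° → command heading 277.9°, groundspeed 214.2 kt
Leg 3: desired track 171.6°; wind correction -0.9° → command heading 170.7°, groundspeed 217.2 kt
Leg 4: desired track 192.8°; wind correction -0.4° → command heading 192.4°, groundspeed 218.1 kt
Leg 5: desired track 134.7°; wind correction -1.6° → command heading 133.1°, groundspeed 214.0 kt
Leg 6: desired track 217.0°; wind correction +0.3° → command heading 217.3°, groundspeed 218.2 kt

Leg 1: heading=180.9°, groundspeed=217.7 kt
Leg 2: heading=277.9°, groundspeed=214.2 kt
Leg 3: heading=170.7°, groundspeed=217.2 kt
Leg 4: heading=192.4°, groundspeed=218.1 kt
Leg 5: heading=133.1°, groundspeed=214.0 kt
Leg 6: heading=217.3°, groundspeed=218.2 kt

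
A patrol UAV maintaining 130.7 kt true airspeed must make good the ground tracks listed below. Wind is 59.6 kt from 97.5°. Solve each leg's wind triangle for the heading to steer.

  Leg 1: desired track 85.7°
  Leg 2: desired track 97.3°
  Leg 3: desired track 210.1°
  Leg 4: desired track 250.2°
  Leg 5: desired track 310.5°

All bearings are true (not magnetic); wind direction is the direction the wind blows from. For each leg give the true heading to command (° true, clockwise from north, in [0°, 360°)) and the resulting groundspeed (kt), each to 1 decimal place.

Leg 1: desired track 85.7°; wind correction +5.4° → command heading 91.1°, groundspeed 71.8 kt
Leg 2: desired track 97.3°; wind correction +0.1° → command heading 97.4°, groundspeed 71.1 kt
Leg 3: desired track 210.1°; wind correction -24.9° → command heading 185.2°, groundspeed 141.5 kt
Leg 4: desired track 250.2°; wind correction -12.1° → command heading 238.1°, groundspeed 180.8 kt
Leg 5: desired track 310.5°; wind correction +14.4° → command heading 324.9°, groundspeed 176.6 kt

Leg 1: heading=91.1°, groundspeed=71.8 kt
Leg 2: heading=97.4°, groundspeed=71.1 kt
Leg 3: heading=185.2°, groundspeed=141.5 kt
Leg 4: heading=238.1°, groundspeed=180.8 kt
Leg 5: heading=324.9°, groundspeed=176.6 kt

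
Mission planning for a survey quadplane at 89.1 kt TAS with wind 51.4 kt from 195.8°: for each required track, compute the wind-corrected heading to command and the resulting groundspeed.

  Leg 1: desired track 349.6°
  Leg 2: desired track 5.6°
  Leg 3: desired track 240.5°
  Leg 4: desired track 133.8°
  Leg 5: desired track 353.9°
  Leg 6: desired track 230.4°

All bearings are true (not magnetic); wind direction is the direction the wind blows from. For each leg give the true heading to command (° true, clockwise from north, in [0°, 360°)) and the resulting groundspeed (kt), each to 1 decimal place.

Leg 1: desired track 349.6°; wind correction -14.8° → command heading 334.8°, groundspeed 132.3 kt
Leg 2: desired track 5.6°; wind correction -5.9° → command heading 359.7°, groundspeed 139.2 kt
Leg 3: desired track 240.5°; wind correction -23.9° → command heading 216.6°, groundspeed 44.9 kt
Leg 4: desired track 133.8°; wind correction +30.6° → command heading 164.4°, groundspeed 52.5 kt
Leg 5: desired track 353.9°; wind correction -12.4° → command heading 341.5°, groundspeed 134.7 kt
Leg 6: desired track 230.4°; wind correction -19.1° → command heading 211.3°, groundspeed 41.9 kt

Leg 1: heading=334.8°, groundspeed=132.3 kt
Leg 2: heading=359.7°, groundspeed=139.2 kt
Leg 3: heading=216.6°, groundspeed=44.9 kt
Leg 4: heading=164.4°, groundspeed=52.5 kt
Leg 5: heading=341.5°, groundspeed=134.7 kt
Leg 6: heading=211.3°, groundspeed=41.9 kt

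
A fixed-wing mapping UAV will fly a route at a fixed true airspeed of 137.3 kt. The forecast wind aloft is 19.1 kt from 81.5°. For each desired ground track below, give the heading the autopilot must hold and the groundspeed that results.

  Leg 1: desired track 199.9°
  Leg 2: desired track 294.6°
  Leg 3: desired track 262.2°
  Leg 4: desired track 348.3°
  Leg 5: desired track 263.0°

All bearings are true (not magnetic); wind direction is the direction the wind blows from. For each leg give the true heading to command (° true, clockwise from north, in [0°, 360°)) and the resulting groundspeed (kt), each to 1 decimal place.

Leg 1: heading=192.9°, groundspeed=145.4 kt
Leg 2: heading=299.0°, groundspeed=152.9 kt
Leg 3: heading=262.3°, groundspeed=156.4 kt
Leg 4: heading=356.3°, groundspeed=137.0 kt
Leg 5: heading=263.2°, groundspeed=156.4 kt

Leg 1: desired track 199.9°; wind correction -7.0° → command heading 192.9°, groundspeed 145.4 kt
Leg 2: desired track 294.6°; wind correction +4.4° → command heading 299.0°, groundspeed 152.9 kt
Leg 3: desired track 262.2°; wind correction +0.1° → command heading 262.3°, groundspeed 156.4 kt
Leg 4: desired track 348.3°; wind correction +8.0° → command heading 356.3°, groundspeed 137.0 kt
Leg 5: desired track 263.0°; wind correction +0.2° → command heading 263.2°, groundspeed 156.4 kt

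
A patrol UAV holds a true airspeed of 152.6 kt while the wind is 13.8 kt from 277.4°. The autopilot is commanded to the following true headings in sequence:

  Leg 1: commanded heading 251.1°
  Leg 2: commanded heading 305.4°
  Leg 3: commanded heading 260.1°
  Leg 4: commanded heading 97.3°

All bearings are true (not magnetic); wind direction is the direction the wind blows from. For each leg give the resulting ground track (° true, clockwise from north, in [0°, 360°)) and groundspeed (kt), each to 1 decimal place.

Leg 1: heading 251.1°; drift -2.5° → track 248.6°, groundspeed 140.4 kt
Leg 2: heading 305.4°; drift +2.6° → track 308.0°, groundspeed 140.6 kt
Leg 3: heading 260.1°; drift -1.7° → track 258.4°, groundspeed 139.5 kt
Leg 4: heading 97.3°; drift +0.0° → track 97.3°, groundspeed 166.4 kt

Leg 1: track=248.6°, groundspeed=140.4 kt
Leg 2: track=308.0°, groundspeed=140.6 kt
Leg 3: track=258.4°, groundspeed=139.5 kt
Leg 4: track=97.3°, groundspeed=166.4 kt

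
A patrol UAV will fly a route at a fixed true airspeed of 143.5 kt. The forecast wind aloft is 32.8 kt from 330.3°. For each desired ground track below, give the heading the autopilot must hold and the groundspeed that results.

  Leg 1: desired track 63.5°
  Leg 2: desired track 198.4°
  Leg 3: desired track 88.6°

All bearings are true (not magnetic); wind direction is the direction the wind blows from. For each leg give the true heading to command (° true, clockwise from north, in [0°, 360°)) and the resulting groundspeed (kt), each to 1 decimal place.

Leg 1: desired track 63.5°; wind correction -13.2° → command heading 50.3°, groundspeed 141.5 kt
Leg 2: desired track 198.4°; wind correction +9.8° → command heading 208.2°, groundspeed 163.3 kt
Leg 3: desired track 88.6°; wind correction -11.6° → command heading 77.0°, groundspeed 156.1 kt

Leg 1: heading=50.3°, groundspeed=141.5 kt
Leg 2: heading=208.2°, groundspeed=163.3 kt
Leg 3: heading=77.0°, groundspeed=156.1 kt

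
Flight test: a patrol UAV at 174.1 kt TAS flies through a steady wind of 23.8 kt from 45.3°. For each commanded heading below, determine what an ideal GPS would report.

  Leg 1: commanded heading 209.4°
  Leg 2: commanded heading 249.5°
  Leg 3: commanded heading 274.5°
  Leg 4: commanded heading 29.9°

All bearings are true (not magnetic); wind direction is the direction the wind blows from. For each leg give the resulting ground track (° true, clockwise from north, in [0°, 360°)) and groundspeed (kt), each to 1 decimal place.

Leg 1: track=211.3°, groundspeed=197.1 kt
Leg 2: track=246.6°, groundspeed=196.1 kt
Leg 3: track=269.1°, groundspeed=190.5 kt
Leg 4: track=27.5°, groundspeed=151.3 kt

Leg 1: heading 209.4°; drift +1.9° → track 211.3°, groundspeed 197.1 kt
Leg 2: heading 249.5°; drift -2.9° → track 246.6°, groundspeed 196.1 kt
Leg 3: heading 274.5°; drift -5.4° → track 269.1°, groundspeed 190.5 kt
Leg 4: heading 29.9°; drift -2.4° → track 27.5°, groundspeed 151.3 kt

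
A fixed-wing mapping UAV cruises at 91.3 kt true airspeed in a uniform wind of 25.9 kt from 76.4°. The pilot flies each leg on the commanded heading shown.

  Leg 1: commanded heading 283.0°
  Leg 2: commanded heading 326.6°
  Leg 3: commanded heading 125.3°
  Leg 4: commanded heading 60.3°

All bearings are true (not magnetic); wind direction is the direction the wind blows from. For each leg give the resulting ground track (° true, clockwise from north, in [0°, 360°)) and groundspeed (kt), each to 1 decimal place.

Leg 1: track=277.2°, groundspeed=115.0 kt
Leg 2: track=312.9°, groundspeed=103.0 kt
Leg 3: track=140.0°, groundspeed=76.8 kt
Leg 4: track=54.1°, groundspeed=66.8 kt

Leg 1: heading 283.0°; drift -5.8° → track 277.2°, groundspeed 115.0 kt
Leg 2: heading 326.6°; drift -13.7° → track 312.9°, groundspeed 103.0 kt
Leg 3: heading 125.3°; drift +14.7° → track 140.0°, groundspeed 76.8 kt
Leg 4: heading 60.3°; drift -6.2° → track 54.1°, groundspeed 66.8 kt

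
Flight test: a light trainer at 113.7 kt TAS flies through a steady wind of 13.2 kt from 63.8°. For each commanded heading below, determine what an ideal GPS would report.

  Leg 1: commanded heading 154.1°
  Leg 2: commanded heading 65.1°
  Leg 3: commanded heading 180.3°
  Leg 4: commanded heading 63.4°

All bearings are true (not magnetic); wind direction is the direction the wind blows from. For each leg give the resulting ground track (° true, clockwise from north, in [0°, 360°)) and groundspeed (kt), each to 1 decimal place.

Leg 1: track=160.7°, groundspeed=114.5 kt
Leg 2: track=65.3°, groundspeed=100.5 kt
Leg 3: track=185.9°, groundspeed=120.2 kt
Leg 4: track=63.3°, groundspeed=100.5 kt

Leg 1: heading 154.1°; drift +6.6° → track 160.7°, groundspeed 114.5 kt
Leg 2: heading 65.1°; drift +0.2° → track 65.3°, groundspeed 100.5 kt
Leg 3: heading 180.3°; drift +5.6° → track 185.9°, groundspeed 120.2 kt
Leg 4: heading 63.4°; drift -0.1° → track 63.3°, groundspeed 100.5 kt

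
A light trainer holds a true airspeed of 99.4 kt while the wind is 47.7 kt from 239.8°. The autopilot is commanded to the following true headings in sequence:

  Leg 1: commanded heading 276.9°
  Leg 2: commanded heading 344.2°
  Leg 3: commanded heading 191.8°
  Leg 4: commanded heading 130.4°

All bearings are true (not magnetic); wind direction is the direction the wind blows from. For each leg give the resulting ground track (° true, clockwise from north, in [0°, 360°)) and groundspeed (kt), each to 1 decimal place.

Leg 1: track=302.0°, groundspeed=67.8 kt
Leg 2: track=6.8°, groundspeed=120.5 kt
Leg 3: track=164.1°, groundspeed=76.2 kt
Leg 4: track=109.1°, groundspeed=123.7 kt

Leg 1: heading 276.9°; drift +25.1° → track 302.0°, groundspeed 67.8 kt
Leg 2: heading 344.2°; drift +22.6° → track 6.8°, groundspeed 120.5 kt
Leg 3: heading 191.8°; drift -27.7° → track 164.1°, groundspeed 76.2 kt
Leg 4: heading 130.4°; drift -21.3° → track 109.1°, groundspeed 123.7 kt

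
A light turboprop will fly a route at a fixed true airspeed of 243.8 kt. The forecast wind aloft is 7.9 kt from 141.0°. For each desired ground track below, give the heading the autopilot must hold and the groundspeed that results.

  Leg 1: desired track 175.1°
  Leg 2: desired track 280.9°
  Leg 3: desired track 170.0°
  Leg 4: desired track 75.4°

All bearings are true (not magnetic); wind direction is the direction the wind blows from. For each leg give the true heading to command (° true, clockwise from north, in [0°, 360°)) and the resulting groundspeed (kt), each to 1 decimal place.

Leg 1: heading=174.1°, groundspeed=237.2 kt
Leg 2: heading=279.7°, groundspeed=249.8 kt
Leg 3: heading=169.1°, groundspeed=236.9 kt
Leg 4: heading=77.1°, groundspeed=240.4 kt

Leg 1: desired track 175.1°; wind correction -1.0° → command heading 174.1°, groundspeed 237.2 kt
Leg 2: desired track 280.9°; wind correction -1.2° → command heading 279.7°, groundspeed 249.8 kt
Leg 3: desired track 170.0°; wind correction -0.9° → command heading 169.1°, groundspeed 236.9 kt
Leg 4: desired track 75.4°; wind correction +1.7° → command heading 77.1°, groundspeed 240.4 kt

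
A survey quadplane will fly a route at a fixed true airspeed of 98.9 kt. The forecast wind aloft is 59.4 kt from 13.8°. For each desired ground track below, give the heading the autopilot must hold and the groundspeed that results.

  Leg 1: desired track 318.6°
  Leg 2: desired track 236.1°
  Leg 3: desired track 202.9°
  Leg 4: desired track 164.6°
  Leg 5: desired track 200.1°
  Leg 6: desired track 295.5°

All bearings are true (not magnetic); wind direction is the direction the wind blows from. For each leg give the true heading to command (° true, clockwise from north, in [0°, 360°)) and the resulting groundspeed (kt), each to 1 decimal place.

Leg 1: heading=348.2°, groundspeed=52.1 kt
Leg 2: heading=259.9°, groundspeed=134.4 kt
Leg 3: heading=208.4°, groundspeed=157.1 kt
Leg 4: heading=147.6°, groundspeed=146.4 kt
Leg 5: heading=203.9°, groundspeed=157.7 kt
Leg 6: heading=331.5°, groundspeed=67.9 kt

Leg 1: desired track 318.6°; wind correction +29.6° → command heading 348.2°, groundspeed 52.1 kt
Leg 2: desired track 236.1°; wind correction +23.8° → command heading 259.9°, groundspeed 134.4 kt
Leg 3: desired track 202.9°; wind correction +5.5° → command heading 208.4°, groundspeed 157.1 kt
Leg 4: desired track 164.6°; wind correction -17.0° → command heading 147.6°, groundspeed 146.4 kt
Leg 5: desired track 200.1°; wind correction +3.8° → command heading 203.9°, groundspeed 157.7 kt
Leg 6: desired track 295.5°; wind correction +36.0° → command heading 331.5°, groundspeed 67.9 kt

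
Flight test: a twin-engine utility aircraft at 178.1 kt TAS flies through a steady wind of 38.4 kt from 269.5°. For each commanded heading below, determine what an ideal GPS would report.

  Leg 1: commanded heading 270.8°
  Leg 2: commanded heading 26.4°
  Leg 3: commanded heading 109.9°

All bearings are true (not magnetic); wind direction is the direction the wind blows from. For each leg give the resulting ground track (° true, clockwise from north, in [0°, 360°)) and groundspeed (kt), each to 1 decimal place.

Leg 1: track=271.2°, groundspeed=139.7 kt
Leg 2: track=36.3°, groundspeed=198.5 kt
Leg 3: track=106.3°, groundspeed=214.5 kt

Leg 1: heading 270.8°; drift +0.4° → track 271.2°, groundspeed 139.7 kt
Leg 2: heading 26.4°; drift +9.9° → track 36.3°, groundspeed 198.5 kt
Leg 3: heading 109.9°; drift -3.6° → track 106.3°, groundspeed 214.5 kt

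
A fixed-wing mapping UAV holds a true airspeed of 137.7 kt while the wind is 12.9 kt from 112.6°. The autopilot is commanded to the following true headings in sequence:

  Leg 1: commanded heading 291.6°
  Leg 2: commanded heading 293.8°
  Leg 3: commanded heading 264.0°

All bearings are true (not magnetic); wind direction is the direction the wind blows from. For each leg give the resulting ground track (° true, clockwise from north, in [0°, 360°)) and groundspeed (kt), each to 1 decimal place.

Leg 1: track=291.7°, groundspeed=150.6 kt
Leg 2: track=293.7°, groundspeed=150.6 kt
Leg 3: track=266.4°, groundspeed=149.2 kt

Leg 1: heading 291.6°; drift +0.1° → track 291.7°, groundspeed 150.6 kt
Leg 2: heading 293.8°; drift -0.1° → track 293.7°, groundspeed 150.6 kt
Leg 3: heading 264.0°; drift +2.4° → track 266.4°, groundspeed 149.2 kt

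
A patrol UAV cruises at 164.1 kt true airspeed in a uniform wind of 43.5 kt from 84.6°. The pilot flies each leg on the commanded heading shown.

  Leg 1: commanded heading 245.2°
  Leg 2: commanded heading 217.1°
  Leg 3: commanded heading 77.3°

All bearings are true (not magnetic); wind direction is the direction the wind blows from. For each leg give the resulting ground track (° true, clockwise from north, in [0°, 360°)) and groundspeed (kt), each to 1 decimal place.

Leg 1: track=249.2°, groundspeed=205.6 kt
Leg 2: track=226.5°, groundspeed=196.1 kt
Leg 3: track=74.7°, groundspeed=121.1 kt

Leg 1: heading 245.2°; drift +4.0° → track 249.2°, groundspeed 205.6 kt
Leg 2: heading 217.1°; drift +9.4° → track 226.5°, groundspeed 196.1 kt
Leg 3: heading 77.3°; drift -2.6° → track 74.7°, groundspeed 121.1 kt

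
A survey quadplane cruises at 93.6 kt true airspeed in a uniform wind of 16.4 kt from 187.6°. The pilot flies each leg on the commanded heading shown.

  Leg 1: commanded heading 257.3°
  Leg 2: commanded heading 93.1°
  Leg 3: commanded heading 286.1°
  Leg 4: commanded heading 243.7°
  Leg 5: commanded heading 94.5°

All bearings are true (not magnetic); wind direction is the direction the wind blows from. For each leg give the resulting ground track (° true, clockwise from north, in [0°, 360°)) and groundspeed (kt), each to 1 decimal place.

Leg 1: heading 257.3°; drift +9.9° → track 267.2°, groundspeed 89.2 kt
Leg 2: heading 93.1°; drift -9.8° → track 83.3°, groundspeed 96.3 kt
Leg 3: heading 286.1°; drift +9.6° → track 295.7°, groundspeed 97.4 kt
Leg 4: heading 243.7°; drift +9.2° → track 252.9°, groundspeed 85.5 kt
Leg 5: heading 94.5°; drift -9.8° → track 84.7°, groundspeed 95.9 kt

Leg 1: track=267.2°, groundspeed=89.2 kt
Leg 2: track=83.3°, groundspeed=96.3 kt
Leg 3: track=295.7°, groundspeed=97.4 kt
Leg 4: track=252.9°, groundspeed=85.5 kt
Leg 5: track=84.7°, groundspeed=95.9 kt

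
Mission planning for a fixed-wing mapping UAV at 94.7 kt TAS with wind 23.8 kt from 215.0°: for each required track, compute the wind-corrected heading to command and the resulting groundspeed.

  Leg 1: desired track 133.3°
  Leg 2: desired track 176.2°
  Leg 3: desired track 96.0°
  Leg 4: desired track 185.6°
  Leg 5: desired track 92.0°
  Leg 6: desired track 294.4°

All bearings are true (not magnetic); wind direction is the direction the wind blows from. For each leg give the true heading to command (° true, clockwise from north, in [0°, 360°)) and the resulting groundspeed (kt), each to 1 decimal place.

Leg 1: desired track 133.3°; wind correction +14.4° → command heading 147.7°, groundspeed 88.3 kt
Leg 2: desired track 176.2°; wind correction +9.1° → command heading 185.3°, groundspeed 75.0 kt
Leg 3: desired track 96.0°; wind correction +12.7° → command heading 108.7°, groundspeed 103.9 kt
Leg 4: desired track 185.6°; wind correction +7.1° → command heading 192.7°, groundspeed 73.2 kt
Leg 5: desired track 92.0°; wind correction +12.2° → command heading 104.2°, groundspeed 105.5 kt
Leg 6: desired track 294.4°; wind correction -14.3° → command heading 280.1°, groundspeed 87.4 kt

Leg 1: heading=147.7°, groundspeed=88.3 kt
Leg 2: heading=185.3°, groundspeed=75.0 kt
Leg 3: heading=108.7°, groundspeed=103.9 kt
Leg 4: heading=192.7°, groundspeed=73.2 kt
Leg 5: heading=104.2°, groundspeed=105.5 kt
Leg 6: heading=280.1°, groundspeed=87.4 kt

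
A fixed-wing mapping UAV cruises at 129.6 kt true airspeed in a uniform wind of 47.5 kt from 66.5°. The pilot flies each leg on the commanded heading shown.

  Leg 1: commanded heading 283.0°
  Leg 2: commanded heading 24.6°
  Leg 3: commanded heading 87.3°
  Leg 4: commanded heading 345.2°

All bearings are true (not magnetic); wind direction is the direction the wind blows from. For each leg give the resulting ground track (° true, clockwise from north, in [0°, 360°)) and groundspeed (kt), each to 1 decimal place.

Leg 1: track=273.4°, groundspeed=170.1 kt
Leg 2: track=6.0°, groundspeed=99.4 kt
Leg 3: track=98.5°, groundspeed=86.8 kt
Leg 4: track=324.2°, groundspeed=131.1 kt

Leg 1: heading 283.0°; drift -9.6° → track 273.4°, groundspeed 170.1 kt
Leg 2: heading 24.6°; drift -18.6° → track 6.0°, groundspeed 99.4 kt
Leg 3: heading 87.3°; drift +11.2° → track 98.5°, groundspeed 86.8 kt
Leg 4: heading 345.2°; drift -21.0° → track 324.2°, groundspeed 131.1 kt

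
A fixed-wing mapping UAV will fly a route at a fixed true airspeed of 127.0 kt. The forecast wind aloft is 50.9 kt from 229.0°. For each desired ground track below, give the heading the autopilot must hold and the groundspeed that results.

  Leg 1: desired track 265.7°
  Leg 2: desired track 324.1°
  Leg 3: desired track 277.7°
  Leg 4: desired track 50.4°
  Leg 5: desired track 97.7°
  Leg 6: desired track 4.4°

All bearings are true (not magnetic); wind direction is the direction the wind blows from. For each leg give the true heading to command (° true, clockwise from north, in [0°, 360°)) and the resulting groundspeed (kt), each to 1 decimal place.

Leg 1: desired track 265.7°; wind correction -13.9° → command heading 251.8°, groundspeed 82.5 kt
Leg 2: desired track 324.1°; wind correction -23.5° → command heading 300.6°, groundspeed 121.0 kt
Leg 3: desired track 277.7°; wind correction -17.5° → command heading 260.2°, groundspeed 87.5 kt
Leg 4: desired track 50.4°; wind correction +0.6° → command heading 51.0°, groundspeed 177.9 kt
Leg 5: desired track 97.7°; wind correction +17.5° → command heading 115.2°, groundspeed 154.7 kt
Leg 6: desired track 4.4°; wind correction -16.3° → command heading 348.1°, groundspeed 158.1 kt

Leg 1: heading=251.8°, groundspeed=82.5 kt
Leg 2: heading=300.6°, groundspeed=121.0 kt
Leg 3: heading=260.2°, groundspeed=87.5 kt
Leg 4: heading=51.0°, groundspeed=177.9 kt
Leg 5: heading=115.2°, groundspeed=154.7 kt
Leg 6: heading=348.1°, groundspeed=158.1 kt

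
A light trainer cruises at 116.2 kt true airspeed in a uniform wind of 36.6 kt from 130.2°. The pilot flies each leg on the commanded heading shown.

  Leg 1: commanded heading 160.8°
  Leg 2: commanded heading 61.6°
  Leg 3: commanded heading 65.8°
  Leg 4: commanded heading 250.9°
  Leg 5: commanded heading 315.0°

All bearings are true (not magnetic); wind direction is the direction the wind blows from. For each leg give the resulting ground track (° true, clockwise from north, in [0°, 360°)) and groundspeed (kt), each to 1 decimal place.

Leg 1: track=173.2°, groundspeed=86.7 kt
Leg 2: track=43.3°, groundspeed=108.3 kt
Leg 3: track=47.6°, groundspeed=105.7 kt
Leg 4: track=264.0°, groundspeed=138.5 kt
Leg 5: track=313.9°, groundspeed=152.7 kt

Leg 1: heading 160.8°; drift +12.4° → track 173.2°, groundspeed 86.7 kt
Leg 2: heading 61.6°; drift -18.3° → track 43.3°, groundspeed 108.3 kt
Leg 3: heading 65.8°; drift -18.2° → track 47.6°, groundspeed 105.7 kt
Leg 4: heading 250.9°; drift +13.1° → track 264.0°, groundspeed 138.5 kt
Leg 5: heading 315.0°; drift -1.1° → track 313.9°, groundspeed 152.7 kt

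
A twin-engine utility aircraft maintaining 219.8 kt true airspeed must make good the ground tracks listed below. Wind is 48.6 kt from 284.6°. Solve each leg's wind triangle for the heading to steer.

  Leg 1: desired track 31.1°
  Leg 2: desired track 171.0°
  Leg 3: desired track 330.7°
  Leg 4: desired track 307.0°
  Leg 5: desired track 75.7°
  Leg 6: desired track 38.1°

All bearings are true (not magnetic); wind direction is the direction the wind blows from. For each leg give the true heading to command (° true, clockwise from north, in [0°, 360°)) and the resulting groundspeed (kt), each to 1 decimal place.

Leg 1: heading=18.9°, groundspeed=228.6 kt
Leg 2: heading=182.7°, groundspeed=234.7 kt
Leg 3: heading=321.5°, groundspeed=183.3 kt
Leg 4: heading=302.2°, groundspeed=174.1 kt
Leg 5: heading=69.6°, groundspeed=261.1 kt
Leg 6: heading=26.4°, groundspeed=234.6 kt

Leg 1: desired track 31.1°; wind correction -12.2° → command heading 18.9°, groundspeed 228.6 kt
Leg 2: desired track 171.0°; wind correction +11.7° → command heading 182.7°, groundspeed 234.7 kt
Leg 3: desired track 330.7°; wind correction -9.2° → command heading 321.5°, groundspeed 183.3 kt
Leg 4: desired track 307.0°; wind correction -4.8° → command heading 302.2°, groundspeed 174.1 kt
Leg 5: desired track 75.7°; wind correction -6.1° → command heading 69.6°, groundspeed 261.1 kt
Leg 6: desired track 38.1°; wind correction -11.7° → command heading 26.4°, groundspeed 234.6 kt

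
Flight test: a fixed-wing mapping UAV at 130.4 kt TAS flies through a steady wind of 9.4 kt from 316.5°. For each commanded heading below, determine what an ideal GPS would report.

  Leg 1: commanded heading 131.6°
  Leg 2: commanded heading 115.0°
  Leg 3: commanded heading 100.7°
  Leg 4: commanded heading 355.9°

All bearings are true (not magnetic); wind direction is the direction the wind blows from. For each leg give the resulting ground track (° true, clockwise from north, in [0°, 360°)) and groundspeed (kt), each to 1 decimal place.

Leg 1: track=131.9°, groundspeed=139.8 kt
Leg 2: track=116.4°, groundspeed=139.2 kt
Leg 3: track=103.0°, groundspeed=138.1 kt
Leg 4: track=358.7°, groundspeed=123.3 kt

Leg 1: heading 131.6°; drift +0.3° → track 131.9°, groundspeed 139.8 kt
Leg 2: heading 115.0°; drift +1.4° → track 116.4°, groundspeed 139.2 kt
Leg 3: heading 100.7°; drift +2.3° → track 103.0°, groundspeed 138.1 kt
Leg 4: heading 355.9°; drift +2.8° → track 358.7°, groundspeed 123.3 kt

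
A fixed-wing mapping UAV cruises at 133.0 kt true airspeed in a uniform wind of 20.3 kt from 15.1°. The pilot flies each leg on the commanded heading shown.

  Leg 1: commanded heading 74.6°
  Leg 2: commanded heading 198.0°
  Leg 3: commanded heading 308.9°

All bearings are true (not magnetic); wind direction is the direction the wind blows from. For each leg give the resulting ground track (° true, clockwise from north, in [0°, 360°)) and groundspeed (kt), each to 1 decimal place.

Leg 1: heading 74.6°; drift +8.1° → track 82.7°, groundspeed 123.9 kt
Leg 2: heading 198.0°; drift -0.4° → track 197.6°, groundspeed 153.3 kt
Leg 3: heading 308.9°; drift -8.5° → track 300.4°, groundspeed 126.2 kt

Leg 1: track=82.7°, groundspeed=123.9 kt
Leg 2: track=197.6°, groundspeed=153.3 kt
Leg 3: track=300.4°, groundspeed=126.2 kt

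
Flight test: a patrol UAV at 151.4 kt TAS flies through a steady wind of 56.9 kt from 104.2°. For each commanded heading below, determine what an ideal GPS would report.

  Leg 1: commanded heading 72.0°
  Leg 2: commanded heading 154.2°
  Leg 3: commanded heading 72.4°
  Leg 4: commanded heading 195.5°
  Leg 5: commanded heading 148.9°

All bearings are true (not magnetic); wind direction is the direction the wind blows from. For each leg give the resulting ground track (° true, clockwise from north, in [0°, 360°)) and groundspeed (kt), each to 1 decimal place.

Leg 1: heading 72.0°; drift -16.4° → track 55.6°, groundspeed 107.6 kt
Leg 2: heading 154.2°; drift +20.8° → track 175.0°, groundspeed 122.8 kt
Leg 3: heading 72.4°; drift -16.2° → track 56.2°, groundspeed 107.3 kt
Leg 4: heading 195.5°; drift +20.4° → track 215.9°, groundspeed 162.9 kt
Leg 5: heading 148.9°; drift +19.8° → track 168.7°, groundspeed 118.0 kt

Leg 1: track=55.6°, groundspeed=107.6 kt
Leg 2: track=175.0°, groundspeed=122.8 kt
Leg 3: track=56.2°, groundspeed=107.3 kt
Leg 4: track=215.9°, groundspeed=162.9 kt
Leg 5: track=168.7°, groundspeed=118.0 kt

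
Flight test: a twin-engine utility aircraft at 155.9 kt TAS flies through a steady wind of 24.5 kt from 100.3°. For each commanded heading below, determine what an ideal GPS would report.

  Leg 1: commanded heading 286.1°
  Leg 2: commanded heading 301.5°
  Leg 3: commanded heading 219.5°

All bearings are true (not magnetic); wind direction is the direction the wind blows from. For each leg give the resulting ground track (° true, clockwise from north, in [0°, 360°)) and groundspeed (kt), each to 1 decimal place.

Leg 1: track=285.3°, groundspeed=180.3 kt
Leg 2: track=298.7°, groundspeed=179.0 kt
Leg 3: track=226.8°, groundspeed=169.2 kt

Leg 1: heading 286.1°; drift -0.8° → track 285.3°, groundspeed 180.3 kt
Leg 2: heading 301.5°; drift -2.8° → track 298.7°, groundspeed 179.0 kt
Leg 3: heading 219.5°; drift +7.3° → track 226.8°, groundspeed 169.2 kt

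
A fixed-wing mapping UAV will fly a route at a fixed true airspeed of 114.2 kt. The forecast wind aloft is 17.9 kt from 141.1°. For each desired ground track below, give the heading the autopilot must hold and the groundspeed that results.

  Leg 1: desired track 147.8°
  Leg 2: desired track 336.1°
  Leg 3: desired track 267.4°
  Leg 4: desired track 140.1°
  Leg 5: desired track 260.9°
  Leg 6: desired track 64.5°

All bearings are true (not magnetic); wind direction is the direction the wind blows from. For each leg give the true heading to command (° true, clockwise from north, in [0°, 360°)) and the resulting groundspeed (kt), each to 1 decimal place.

Leg 1: desired track 147.8°; wind correction -1.0° → command heading 146.8°, groundspeed 96.4 kt
Leg 2: desired track 336.1°; wind correction +2.3° → command heading 338.4°, groundspeed 131.4 kt
Leg 3: desired track 267.4°; wind correction -7.3° → command heading 260.1°, groundspeed 123.9 kt
Leg 4: desired track 140.1°; wind correction +0.2° → command heading 140.3°, groundspeed 96.3 kt
Leg 5: desired track 260.9°; wind correction -7.8° → command heading 253.1°, groundspeed 122.0 kt
Leg 6: desired track 64.5°; wind correction +8.8° → command heading 73.3°, groundspeed 108.7 kt

Leg 1: heading=146.8°, groundspeed=96.4 kt
Leg 2: heading=338.4°, groundspeed=131.4 kt
Leg 3: heading=260.1°, groundspeed=123.9 kt
Leg 4: heading=140.3°, groundspeed=96.3 kt
Leg 5: heading=253.1°, groundspeed=122.0 kt
Leg 6: heading=73.3°, groundspeed=108.7 kt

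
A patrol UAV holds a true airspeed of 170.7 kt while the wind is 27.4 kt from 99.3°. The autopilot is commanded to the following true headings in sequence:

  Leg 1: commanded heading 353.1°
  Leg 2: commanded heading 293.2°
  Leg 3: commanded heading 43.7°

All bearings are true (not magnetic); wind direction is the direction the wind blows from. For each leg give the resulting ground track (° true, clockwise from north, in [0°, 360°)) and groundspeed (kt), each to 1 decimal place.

Leg 1: track=344.7°, groundspeed=180.3 kt
Leg 2: track=291.3°, groundspeed=197.4 kt
Leg 3: track=35.4°, groundspeed=156.9 kt

Leg 1: heading 353.1°; drift -8.4° → track 344.7°, groundspeed 180.3 kt
Leg 2: heading 293.2°; drift -1.9° → track 291.3°, groundspeed 197.4 kt
Leg 3: heading 43.7°; drift -8.3° → track 35.4°, groundspeed 156.9 kt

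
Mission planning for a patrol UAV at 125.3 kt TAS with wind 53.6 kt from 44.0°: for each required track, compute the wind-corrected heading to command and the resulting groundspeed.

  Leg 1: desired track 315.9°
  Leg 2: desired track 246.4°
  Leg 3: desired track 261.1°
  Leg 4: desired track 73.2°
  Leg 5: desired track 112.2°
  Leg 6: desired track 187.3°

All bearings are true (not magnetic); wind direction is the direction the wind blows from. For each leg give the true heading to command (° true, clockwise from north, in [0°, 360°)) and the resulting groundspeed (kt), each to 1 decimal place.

Leg 1: desired track 315.9°; wind correction +25.3° → command heading 341.2°, groundspeed 111.5 kt
Leg 2: desired track 246.4°; wind correction +9.4° → command heading 255.8°, groundspeed 173.2 kt
Leg 3: desired track 261.1°; wind correction +15.0° → command heading 276.1°, groundspeed 163.8 kt
Leg 4: desired track 73.2°; wind correction -12.0° → command heading 61.2°, groundspeed 75.8 kt
Leg 5: desired track 112.2°; wind correction -23.4° → command heading 88.8°, groundspeed 95.1 kt
Leg 6: desired track 187.3°; wind correction -14.8° → command heading 172.5°, groundspeed 164.1 kt

Leg 1: heading=341.2°, groundspeed=111.5 kt
Leg 2: heading=255.8°, groundspeed=173.2 kt
Leg 3: heading=276.1°, groundspeed=163.8 kt
Leg 4: heading=61.2°, groundspeed=75.8 kt
Leg 5: heading=88.8°, groundspeed=95.1 kt
Leg 6: heading=172.5°, groundspeed=164.1 kt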